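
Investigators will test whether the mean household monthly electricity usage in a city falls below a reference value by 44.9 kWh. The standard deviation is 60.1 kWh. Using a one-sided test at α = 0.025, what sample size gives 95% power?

For a one-sample z-test, n = ((z_α + z_β)·σ/δ)².
z_α = 1.960 (one-sided α = 0.025); z_β = 1.645 (power 95% → β = 0.05).
n = (3.605 × 60.1 / 44.9)² = 23.28
Round up: n = 24.

24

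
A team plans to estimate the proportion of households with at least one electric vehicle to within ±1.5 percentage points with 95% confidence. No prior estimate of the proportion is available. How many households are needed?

For a proportion with margin E = 0.015 at 95% confidence, z = 1.960.
With no prior estimate, use p = 0.5, which maximizes p(1−p) at 0.25.
n = 0.25 × (z/E)² = 0.25 × (1.960/0.015)² = 4268.44
Round up: n = 4269.

n = 4269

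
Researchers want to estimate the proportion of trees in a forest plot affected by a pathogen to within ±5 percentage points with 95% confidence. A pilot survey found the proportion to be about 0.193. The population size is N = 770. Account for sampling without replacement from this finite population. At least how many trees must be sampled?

183

For a proportion with margin E = 0.05 at 95% confidence, z = 1.960.
n = p̂(1−p̂)(z/E)² = 0.193 × 0.807 × (1.960/0.05)² = 239.33 — call this n₀.
Finite-population correction with N = 770: n = n₀ / (1 + (n₀−1)/N) = 239.33 / 1.31 = 182.69
Round up: n = 183.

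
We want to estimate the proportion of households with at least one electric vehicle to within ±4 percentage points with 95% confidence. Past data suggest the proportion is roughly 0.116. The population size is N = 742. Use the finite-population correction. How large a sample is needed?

For a proportion with margin E = 0.04 at 95% confidence, z = 1.960.
n = p̂(1−p̂)(z/E)² = 0.116 × 0.884 × (1.960/0.04)² = 246.21 — call this n₀.
Finite-population correction with N = 742: n = n₀ / (1 + (n₀−1)/N) = 246.21 / 1.33 = 185.12
Round up: n = 186.

186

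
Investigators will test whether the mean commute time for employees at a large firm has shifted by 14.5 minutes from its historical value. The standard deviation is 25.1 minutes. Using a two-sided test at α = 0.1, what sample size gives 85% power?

For a one-sample z-test, n = ((z_{α/2} + z_β)·σ/δ)².
z_{α/2} = 1.645 (two-sided α = 0.1); z_β = 1.036 (power 85% → β = 0.15).
n = (2.681 × 25.1 / 14.5)² = 21.54
Round up: n = 22.

22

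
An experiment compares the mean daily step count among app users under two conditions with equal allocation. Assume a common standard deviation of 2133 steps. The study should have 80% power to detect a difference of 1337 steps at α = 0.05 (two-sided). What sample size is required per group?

For two equal groups, n per group = 2·((z_{α/2} + z_β)·σ/δ)².
z_{α/2} = 1.960; z_β = 0.842 (power 80%).
n = 2 × (2.802 × 2133 / 1337)² = 2 × 19.98 = 39.96
Round up: n = 40 per group.

40 per group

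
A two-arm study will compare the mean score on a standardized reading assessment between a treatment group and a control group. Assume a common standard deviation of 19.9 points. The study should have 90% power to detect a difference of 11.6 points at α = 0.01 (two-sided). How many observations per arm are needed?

For two equal groups, n per group = 2·((z_{α/2} + z_β)·σ/δ)².
z_{α/2} = 2.576; z_β = 1.282 (power 90%).
n = 2 × (3.858 × 19.9 / 11.6)² = 2 × 43.80 = 87.60
Round up: n = 88 per group.

88 per group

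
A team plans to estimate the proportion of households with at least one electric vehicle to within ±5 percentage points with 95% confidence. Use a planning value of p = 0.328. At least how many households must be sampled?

339

For a proportion with margin E = 0.05 at 95% confidence, z = 1.960.
n = p̂(1−p̂)(z/E)² = 0.328 × 0.672 × (1.960/0.05)² = 338.70
Round up: n = 339.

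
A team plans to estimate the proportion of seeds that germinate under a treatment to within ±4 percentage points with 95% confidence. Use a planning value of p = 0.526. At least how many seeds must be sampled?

For a proportion with margin E = 0.04 at 95% confidence, z = 1.960.
n = p̂(1−p̂)(z/E)² = 0.526 × 0.474 × (1.960/0.04)² = 598.63
Round up: n = 599.

n = 599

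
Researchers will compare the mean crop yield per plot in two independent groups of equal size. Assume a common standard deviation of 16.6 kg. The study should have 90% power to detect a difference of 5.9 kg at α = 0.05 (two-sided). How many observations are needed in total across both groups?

For two equal groups, n per group = 2·((z_{α/2} + z_β)·σ/δ)².
z_{α/2} = 1.960; z_β = 1.282 (power 90%).
n = 2 × (3.242 × 16.6 / 5.9)² = 2 × 83.20 = 166.40
Round up: n = 167 per group.
Total across both groups: 2 × 167 = 334.

334 total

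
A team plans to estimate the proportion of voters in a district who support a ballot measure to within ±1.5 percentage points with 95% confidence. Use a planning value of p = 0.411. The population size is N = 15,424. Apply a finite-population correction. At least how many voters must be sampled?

For a proportion with margin E = 0.015 at 95% confidence, z = 1.960.
n = p̂(1−p̂)(z/E)² = 0.411 × 0.589 × (1.960/0.015)² = 4133.20 — call this n₀.
Finite-population correction with N = 15,424: n = n₀ / (1 + (n₀−1)/N) = 4133.20 / 1.268 = 3259.62
Round up: n = 3260.

3260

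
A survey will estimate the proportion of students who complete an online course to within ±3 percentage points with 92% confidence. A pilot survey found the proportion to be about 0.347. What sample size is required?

For a proportion with margin E = 0.03 at 92% confidence, z = 1.751.
n = p̂(1−p̂)(z/E)² = 0.347 × 0.653 × (1.751/0.03)² = 771.92
Round up: n = 772.

772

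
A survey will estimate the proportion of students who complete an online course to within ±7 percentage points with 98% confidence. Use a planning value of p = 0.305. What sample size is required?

For a proportion with margin E = 0.07 at 98% confidence, z = 2.326.
n = p̂(1−p̂)(z/E)² = 0.305 × 0.695 × (2.326/0.07)² = 234.05
Round up: n = 235.

n = 235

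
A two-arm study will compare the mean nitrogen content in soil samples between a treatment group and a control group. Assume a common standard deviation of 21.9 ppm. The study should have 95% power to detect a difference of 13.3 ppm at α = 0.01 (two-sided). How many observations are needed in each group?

For two equal groups, n per group = 2·((z_{α/2} + z_β)·σ/δ)².
z_{α/2} = 2.576; z_β = 1.645 (power 95%).
n = 2 × (4.221 × 21.9 / 13.3)² = 2 × 48.31 = 96.62
Round up: n = 97 per group.

97 per group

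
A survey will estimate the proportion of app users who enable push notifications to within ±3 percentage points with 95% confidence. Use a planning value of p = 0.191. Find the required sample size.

n = 660

For a proportion with margin E = 0.03 at 95% confidence, z = 1.960.
n = p̂(1−p̂)(z/E)² = 0.191 × 0.809 × (1.960/0.03)² = 659.56
Round up: n = 660.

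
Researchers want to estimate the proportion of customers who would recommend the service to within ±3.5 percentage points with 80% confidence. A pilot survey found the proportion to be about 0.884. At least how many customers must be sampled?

For a proportion with margin E = 0.035 at 80% confidence, z = 1.282.
n = p̂(1−p̂)(z/E)² = 0.884 × 0.116 × (1.282/0.035)² = 137.58
Round up: n = 138.

n = 138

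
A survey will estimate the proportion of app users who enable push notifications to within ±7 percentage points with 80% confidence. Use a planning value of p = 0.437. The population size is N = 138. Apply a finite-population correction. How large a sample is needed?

For a proportion with margin E = 0.07 at 80% confidence, z = 1.282.
n = p̂(1−p̂)(z/E)² = 0.437 × 0.563 × (1.282/0.07)² = 82.52 — call this n₀.
Finite-population correction with N = 138: n = n₀ / (1 + (n₀−1)/N) = 82.52 / 1.591 = 51.87
Round up: n = 52.

52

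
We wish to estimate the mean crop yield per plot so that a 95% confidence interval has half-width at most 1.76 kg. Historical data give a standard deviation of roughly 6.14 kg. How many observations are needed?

For a mean, the margin of error is E = z·σ/√n, so n = (zσ/E)².
At 95% confidence, z = 1.960.
n = (1.960 × 6.14 / 1.76)² = 46.75
Round up: n = 47.

n = 47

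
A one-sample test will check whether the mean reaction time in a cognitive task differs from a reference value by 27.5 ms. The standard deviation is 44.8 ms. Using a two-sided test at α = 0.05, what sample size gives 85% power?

For a one-sample z-test, n = ((z_{α/2} + z_β)·σ/δ)².
z_{α/2} = 1.960 (two-sided α = 0.05); z_β = 1.036 (power 85% → β = 0.15).
n = (2.996 × 44.8 / 27.5)² = 23.82
Round up: n = 24.

24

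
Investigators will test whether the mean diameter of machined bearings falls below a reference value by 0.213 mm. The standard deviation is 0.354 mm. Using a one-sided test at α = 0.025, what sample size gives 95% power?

n = 36

For a one-sample z-test, n = ((z_α + z_β)·σ/δ)².
z_α = 1.960 (one-sided α = 0.025); z_β = 1.645 (power 95% → β = 0.05).
n = (3.605 × 0.354 / 0.213)² = 35.90
Round up: n = 36.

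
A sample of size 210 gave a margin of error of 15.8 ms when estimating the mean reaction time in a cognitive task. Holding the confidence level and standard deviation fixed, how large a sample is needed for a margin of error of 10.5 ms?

n = 476

Margin of error scales as 1/√n, so n₂ = n₁·(E₁/E₂)².
n₂ = 210 × (15.8/10.5)² = 210 × 2.264 = 475.44
Round up: n₂ = 476.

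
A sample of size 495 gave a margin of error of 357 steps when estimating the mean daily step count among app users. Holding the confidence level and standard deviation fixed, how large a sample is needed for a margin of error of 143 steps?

Margin of error scales as 1/√n, so n₂ = n₁·(E₁/E₂)².
n₂ = 495 × (357/143)² = 495 × 6.233 = 3085.34
Round up: n₂ = 3086.

3086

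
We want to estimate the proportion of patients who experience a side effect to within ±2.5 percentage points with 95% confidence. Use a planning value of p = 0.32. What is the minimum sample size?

For a proportion with margin E = 0.025 at 95% confidence, z = 1.960.
n = p̂(1−p̂)(z/E)² = 0.32 × 0.68 × (1.960/0.025)² = 1337.49
Round up: n = 1338.

n = 1338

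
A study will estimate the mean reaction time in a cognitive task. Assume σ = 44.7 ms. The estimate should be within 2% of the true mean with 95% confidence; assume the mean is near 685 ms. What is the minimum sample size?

41

For a mean, the margin of error is E = z·σ/√n, so n = (zσ/E)².
At 95% confidence, z = 1.960.
E = 2% of 685 = 13.7 ms.
n = (1.960 × 44.7 / 13.7)² = 40.90
Round up: n = 41.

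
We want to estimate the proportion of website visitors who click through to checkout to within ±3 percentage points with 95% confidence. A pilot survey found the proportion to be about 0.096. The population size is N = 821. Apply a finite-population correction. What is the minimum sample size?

256

For a proportion with margin E = 0.03 at 95% confidence, z = 1.960.
n = p̂(1−p̂)(z/E)² = 0.096 × 0.904 × (1.960/0.03)² = 370.43 — call this n₀.
Finite-population correction with N = 821: n = n₀ / (1 + (n₀−1)/N) = 370.43 / 1.45 = 255.47
Round up: n = 256.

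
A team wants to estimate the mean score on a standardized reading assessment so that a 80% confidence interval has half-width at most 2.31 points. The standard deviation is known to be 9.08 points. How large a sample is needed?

n = 26

For a mean, the margin of error is E = z·σ/√n, so n = (zσ/E)².
At 80% confidence, z = 1.282.
n = (1.282 × 9.08 / 2.31)² = 25.39
Round up: n = 26.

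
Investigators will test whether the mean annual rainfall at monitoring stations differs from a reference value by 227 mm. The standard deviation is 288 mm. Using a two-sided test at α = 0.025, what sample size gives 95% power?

For a one-sample z-test, n = ((z_{α/2} + z_β)·σ/δ)².
z_{α/2} = 2.241 (two-sided α = 0.025); z_β = 1.645 (power 95% → β = 0.05).
n = (3.886 × 288 / 227)² = 24.31
Round up: n = 25.

25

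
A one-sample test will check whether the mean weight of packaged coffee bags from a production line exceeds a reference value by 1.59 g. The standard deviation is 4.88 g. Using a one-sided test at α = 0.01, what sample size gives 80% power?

For a one-sample z-test, n = ((z_α + z_β)·σ/δ)².
z_α = 2.326 (one-sided α = 0.01); z_β = 0.842 (power 80% → β = 0.2).
n = (3.168 × 4.88 / 1.59)² = 94.54
Round up: n = 95.

95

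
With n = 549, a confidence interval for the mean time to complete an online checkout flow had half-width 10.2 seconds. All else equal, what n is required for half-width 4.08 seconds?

3432

Margin of error scales as 1/√n, so n₂ = n₁·(E₁/E₂)².
n₂ = 549 × (10.2/4.08)² = 549 × 6.25 = 3431.25
Round up: n₂ = 3432.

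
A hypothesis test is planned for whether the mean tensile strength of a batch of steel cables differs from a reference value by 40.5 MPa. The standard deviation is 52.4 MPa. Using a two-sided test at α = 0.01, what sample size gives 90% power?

n = 25

For a one-sample z-test, n = ((z_{α/2} + z_β)·σ/δ)².
z_{α/2} = 2.576 (two-sided α = 0.01); z_β = 1.282 (power 90% → β = 0.1).
n = (3.858 × 52.4 / 40.5)² = 24.92
Round up: n = 25.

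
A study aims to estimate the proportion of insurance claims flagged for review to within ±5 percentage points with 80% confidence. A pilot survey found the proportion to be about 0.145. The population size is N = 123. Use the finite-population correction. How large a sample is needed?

n = 50

For a proportion with margin E = 0.05 at 80% confidence, z = 1.282.
n = p̂(1−p̂)(z/E)² = 0.145 × 0.855 × (1.282/0.05)² = 81.50 — call this n₀.
Finite-population correction with N = 123: n = n₀ / (1 + (n₀−1)/N) = 81.50 / 1.654 = 49.27
Round up: n = 50.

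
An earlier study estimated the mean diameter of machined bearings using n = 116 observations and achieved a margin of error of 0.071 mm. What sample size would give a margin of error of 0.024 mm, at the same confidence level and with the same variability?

Margin of error scales as 1/√n, so n₂ = n₁·(E₁/E₂)².
n₂ = 116 × (0.071/0.024)² = 116 × 8.752 = 1015.23
Round up: n₂ = 1016.

1016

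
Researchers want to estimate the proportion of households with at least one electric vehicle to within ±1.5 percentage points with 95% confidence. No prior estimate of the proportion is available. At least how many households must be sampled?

4269

For a proportion with margin E = 0.015 at 95% confidence, z = 1.960.
With no prior estimate, use p = 0.5, which maximizes p(1−p) at 0.25.
n = 0.25 × (z/E)² = 0.25 × (1.960/0.015)² = 4268.44
Round up: n = 4269.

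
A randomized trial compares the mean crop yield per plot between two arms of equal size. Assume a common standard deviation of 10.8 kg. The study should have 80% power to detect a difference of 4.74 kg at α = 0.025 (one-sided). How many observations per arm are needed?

82 per group

For two equal groups, n per group = 2·((z_α + z_β)·σ/δ)².
z_α = 1.960; z_β = 0.842 (power 80%).
n = 2 × (2.802 × 10.8 / 4.74)² = 2 × 40.76 = 81.52
Round up: n = 82 per group.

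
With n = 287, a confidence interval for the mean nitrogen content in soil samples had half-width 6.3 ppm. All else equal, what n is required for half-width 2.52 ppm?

Margin of error scales as 1/√n, so n₂ = n₁·(E₁/E₂)².
n₂ = 287 × (6.3/2.52)² = 287 × 6.25 = 1793.75
Round up: n₂ = 1794.

1794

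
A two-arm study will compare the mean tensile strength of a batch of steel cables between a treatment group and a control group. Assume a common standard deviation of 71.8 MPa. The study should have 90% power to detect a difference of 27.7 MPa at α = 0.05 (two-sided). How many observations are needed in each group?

142 per group

For two equal groups, n per group = 2·((z_{α/2} + z_β)·σ/δ)².
z_{α/2} = 1.960; z_β = 1.282 (power 90%).
n = 2 × (3.242 × 71.8 / 27.7)² = 2 × 70.62 = 141.24
Round up: n = 142 per group.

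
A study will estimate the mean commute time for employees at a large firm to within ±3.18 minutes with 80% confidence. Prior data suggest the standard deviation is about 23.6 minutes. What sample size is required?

n = 91

For a mean, the margin of error is E = z·σ/√n, so n = (zσ/E)².
At 80% confidence, z = 1.282.
n = (1.282 × 23.6 / 3.18)² = 90.52
Round up: n = 91.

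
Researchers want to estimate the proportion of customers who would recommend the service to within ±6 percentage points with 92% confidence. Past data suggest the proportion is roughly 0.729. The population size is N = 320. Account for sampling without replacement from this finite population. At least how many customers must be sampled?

n = 111

For a proportion with margin E = 0.06 at 92% confidence, z = 1.751.
n = p̂(1−p̂)(z/E)² = 0.729 × 0.271 × (1.751/0.06)² = 168.25 — call this n₀.
Finite-population correction with N = 320: n = n₀ / (1 + (n₀−1)/N) = 168.25 / 1.523 = 110.47
Round up: n = 111.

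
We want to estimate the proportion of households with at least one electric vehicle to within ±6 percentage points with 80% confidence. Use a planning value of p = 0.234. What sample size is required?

n = 82

For a proportion with margin E = 0.06 at 80% confidence, z = 1.282.
n = p̂(1−p̂)(z/E)² = 0.234 × 0.766 × (1.282/0.06)² = 81.83
Round up: n = 82.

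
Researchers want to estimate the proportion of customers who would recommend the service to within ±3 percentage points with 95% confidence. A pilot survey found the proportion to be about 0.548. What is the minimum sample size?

n = 1058

For a proportion with margin E = 0.03 at 95% confidence, z = 1.960.
n = p̂(1−p̂)(z/E)² = 0.548 × 0.452 × (1.960/0.03)² = 1057.28
Round up: n = 1058.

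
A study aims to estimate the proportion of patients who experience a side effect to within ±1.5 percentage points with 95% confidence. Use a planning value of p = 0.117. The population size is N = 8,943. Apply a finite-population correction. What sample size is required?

1474

For a proportion with margin E = 0.015 at 95% confidence, z = 1.960.
n = p̂(1−p̂)(z/E)² = 0.117 × 0.883 × (1.960/0.015)² = 1763.91 — call this n₀.
Finite-population correction with N = 8,943: n = n₀ / (1 + (n₀−1)/N) = 1763.91 / 1.197 = 1473.61
Round up: n = 1474.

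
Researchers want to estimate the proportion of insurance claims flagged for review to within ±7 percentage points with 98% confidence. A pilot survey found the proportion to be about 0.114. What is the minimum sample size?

n = 112

For a proportion with margin E = 0.07 at 98% confidence, z = 2.326.
n = p̂(1−p̂)(z/E)² = 0.114 × 0.886 × (2.326/0.07)² = 111.52
Round up: n = 112.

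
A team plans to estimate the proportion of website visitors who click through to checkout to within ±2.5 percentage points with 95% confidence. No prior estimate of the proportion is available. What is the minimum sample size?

1537

For a proportion with margin E = 0.025 at 95% confidence, z = 1.960.
With no prior estimate, use p = 0.5, which maximizes p(1−p) at 0.25.
n = 0.25 × (z/E)² = 0.25 × (1.960/0.025)² = 1536.64
Round up: n = 1537.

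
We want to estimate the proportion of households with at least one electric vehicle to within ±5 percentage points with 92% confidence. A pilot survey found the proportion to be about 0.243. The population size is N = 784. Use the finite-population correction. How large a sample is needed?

For a proportion with margin E = 0.05 at 92% confidence, z = 1.751.
n = p̂(1−p̂)(z/E)² = 0.243 × 0.757 × (1.751/0.05)² = 225.60 — call this n₀.
Finite-population correction with N = 784: n = n₀ / (1 + (n₀−1)/N) = 225.60 / 1.286 = 175.43
Round up: n = 176.

176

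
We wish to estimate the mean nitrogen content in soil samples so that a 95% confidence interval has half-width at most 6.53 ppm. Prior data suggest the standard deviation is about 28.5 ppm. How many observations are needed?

74

For a mean, the margin of error is E = z·σ/√n, so n = (zσ/E)².
At 95% confidence, z = 1.960.
n = (1.960 × 28.5 / 6.53)² = 73.18
Round up: n = 74.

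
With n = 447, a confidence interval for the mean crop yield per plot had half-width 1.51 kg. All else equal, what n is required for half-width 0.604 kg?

Margin of error scales as 1/√n, so n₂ = n₁·(E₁/E₂)².
n₂ = 447 × (1.51/0.604)² = 447 × 6.25 = 2793.75
Round up: n₂ = 2794.

2794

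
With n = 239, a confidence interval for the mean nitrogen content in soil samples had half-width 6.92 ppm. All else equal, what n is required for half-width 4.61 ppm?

539

Margin of error scales as 1/√n, so n₂ = n₁·(E₁/E₂)².
n₂ = 239 × (6.92/4.61)² = 239 × 2.253 = 538.47
Round up: n₂ = 539.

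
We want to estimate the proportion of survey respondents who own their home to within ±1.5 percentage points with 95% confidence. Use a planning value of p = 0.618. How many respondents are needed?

4031

For a proportion with margin E = 0.015 at 95% confidence, z = 1.960.
n = p̂(1−p̂)(z/E)² = 0.618 × 0.382 × (1.960/0.015)² = 4030.71
Round up: n = 4031.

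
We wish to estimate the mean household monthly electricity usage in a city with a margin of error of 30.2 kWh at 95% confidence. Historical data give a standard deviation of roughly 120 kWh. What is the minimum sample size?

61

For a mean, the margin of error is E = z·σ/√n, so n = (zσ/E)².
At 95% confidence, z = 1.960.
n = (1.960 × 120 / 30.2)² = 60.65
Round up: n = 61.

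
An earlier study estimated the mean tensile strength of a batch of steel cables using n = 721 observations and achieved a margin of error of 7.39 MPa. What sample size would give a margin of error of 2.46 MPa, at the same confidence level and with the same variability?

6507

Margin of error scales as 1/√n, so n₂ = n₁·(E₁/E₂)².
n₂ = 721 × (7.39/2.46)² = 721 × 9.024 = 6506.30
Round up: n₂ = 6507.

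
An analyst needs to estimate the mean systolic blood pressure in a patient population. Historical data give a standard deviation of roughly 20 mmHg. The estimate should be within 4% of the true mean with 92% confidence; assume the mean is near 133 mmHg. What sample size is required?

44

For a mean, the margin of error is E = z·σ/√n, so n = (zσ/E)².
At 92% confidence, z = 1.751.
E = 4% of 133 = 5.32 mmHg.
n = (1.751 × 20 / 5.32)² = 43.33
Round up: n = 44.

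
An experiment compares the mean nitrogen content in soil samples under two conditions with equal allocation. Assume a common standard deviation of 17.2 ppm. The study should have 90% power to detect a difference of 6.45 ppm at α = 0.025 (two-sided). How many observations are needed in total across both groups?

For two equal groups, n per group = 2·((z_{α/2} + z_β)·σ/δ)².
z_{α/2} = 2.241; z_β = 1.282 (power 90%).
n = 2 × (3.523 × 17.2 / 6.45)² = 2 × 88.26 = 176.52
Round up: n = 177 per group.
Total across both groups: 2 × 177 = 354.

354 total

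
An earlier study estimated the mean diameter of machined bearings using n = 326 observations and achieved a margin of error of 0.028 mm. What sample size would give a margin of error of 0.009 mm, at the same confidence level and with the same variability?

Margin of error scales as 1/√n, so n₂ = n₁·(E₁/E₂)².
n₂ = 326 × (0.028/0.009)² = 326 × 9.679 = 3155.35
Round up: n₂ = 3156.

3156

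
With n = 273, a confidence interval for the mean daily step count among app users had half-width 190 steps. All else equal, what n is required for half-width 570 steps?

Margin of error scales as 1/√n, so n₂ = n₁·(E₁/E₂)².
n₂ = 273 × (190/570)² = 273 × 0.1111 = 30.33
Round up: n₂ = 31.

31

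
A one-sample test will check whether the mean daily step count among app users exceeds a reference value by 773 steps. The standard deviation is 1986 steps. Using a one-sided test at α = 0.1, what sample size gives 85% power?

For a one-sample z-test, n = ((z_α + z_β)·σ/δ)².
z_α = 1.282 (one-sided α = 0.1); z_β = 1.036 (power 85% → β = 0.15).
n = (2.318 × 1986 / 773)² = 35.47
Round up: n = 36.

n = 36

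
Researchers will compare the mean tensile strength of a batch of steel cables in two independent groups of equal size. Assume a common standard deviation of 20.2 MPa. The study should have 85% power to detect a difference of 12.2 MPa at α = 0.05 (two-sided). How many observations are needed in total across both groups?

For two equal groups, n per group = 2·((z_{α/2} + z_β)·σ/δ)².
z_{α/2} = 1.960; z_β = 1.036 (power 85%).
n = 2 × (2.996 × 20.2 / 12.2)² = 2 × 24.61 = 49.22
Round up: n = 50 per group.
Total across both groups: 2 × 50 = 100.

100 total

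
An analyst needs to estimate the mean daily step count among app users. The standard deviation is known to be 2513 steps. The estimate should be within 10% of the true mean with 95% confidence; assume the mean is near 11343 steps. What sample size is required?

n = 19

For a mean, the margin of error is E = z·σ/√n, so n = (zσ/E)².
At 95% confidence, z = 1.960.
E = 10% of 11343 = 1134 steps.
n = (1.960 × 2513 / 1134)² = 18.86
Round up: n = 19.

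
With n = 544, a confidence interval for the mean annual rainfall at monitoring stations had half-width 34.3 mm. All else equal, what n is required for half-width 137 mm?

Margin of error scales as 1/√n, so n₂ = n₁·(E₁/E₂)².
n₂ = 544 × (34.3/137)² = 544 × 0.06268 = 34.10
Round up: n₂ = 35.

35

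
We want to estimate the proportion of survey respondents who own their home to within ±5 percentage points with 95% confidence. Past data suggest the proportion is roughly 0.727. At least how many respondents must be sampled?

For a proportion with margin E = 0.05 at 95% confidence, z = 1.960.
n = p̂(1−p̂)(z/E)² = 0.727 × 0.273 × (1.960/0.05)² = 304.98
Round up: n = 305.

n = 305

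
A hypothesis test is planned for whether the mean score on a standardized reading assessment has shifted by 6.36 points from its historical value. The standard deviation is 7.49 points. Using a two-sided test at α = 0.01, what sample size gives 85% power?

For a one-sample z-test, n = ((z_{α/2} + z_β)·σ/δ)².
z_{α/2} = 2.576 (two-sided α = 0.01); z_β = 1.036 (power 85% → β = 0.15).
n = (3.612 × 7.49 / 6.36)² = 18.09
Round up: n = 19.

19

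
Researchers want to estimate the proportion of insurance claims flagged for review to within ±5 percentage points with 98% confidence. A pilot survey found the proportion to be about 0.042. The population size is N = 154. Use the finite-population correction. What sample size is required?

For a proportion with margin E = 0.05 at 98% confidence, z = 2.326.
n = p̂(1−p̂)(z/E)² = 0.042 × 0.958 × (2.326/0.05)² = 87.08 — call this n₀.
Finite-population correction with N = 154: n = n₀ / (1 + (n₀−1)/N) = 87.08 / 1.559 = 55.86
Round up: n = 56.

56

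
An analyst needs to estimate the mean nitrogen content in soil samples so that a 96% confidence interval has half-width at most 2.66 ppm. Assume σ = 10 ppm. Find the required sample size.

60

For a mean, the margin of error is E = z·σ/√n, so n = (zσ/E)².
At 96% confidence, z = 2.054.
n = (2.054 × 10 / 2.66)² = 59.63
Round up: n = 60.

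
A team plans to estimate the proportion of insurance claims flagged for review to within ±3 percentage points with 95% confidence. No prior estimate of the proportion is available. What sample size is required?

For a proportion with margin E = 0.03 at 95% confidence, z = 1.960.
With no prior estimate, use p = 0.5, which maximizes p(1−p) at 0.25.
n = 0.25 × (z/E)² = 0.25 × (1.960/0.03)² = 1067.11
Round up: n = 1068.

1068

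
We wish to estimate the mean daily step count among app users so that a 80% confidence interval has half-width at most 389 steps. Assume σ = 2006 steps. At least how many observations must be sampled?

For a mean, the margin of error is E = z·σ/√n, so n = (zσ/E)².
At 80% confidence, z = 1.282.
n = (1.282 × 2006 / 389)² = 43.71
Round up: n = 44.

44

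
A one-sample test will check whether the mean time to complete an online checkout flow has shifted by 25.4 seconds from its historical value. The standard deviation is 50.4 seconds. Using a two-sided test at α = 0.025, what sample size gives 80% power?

For a one-sample z-test, n = ((z_{α/2} + z_β)·σ/δ)².
z_{α/2} = 2.241 (two-sided α = 0.025); z_β = 0.842 (power 80% → β = 0.2).
n = (3.083 × 50.4 / 25.4)² = 37.42
Round up: n = 38.

38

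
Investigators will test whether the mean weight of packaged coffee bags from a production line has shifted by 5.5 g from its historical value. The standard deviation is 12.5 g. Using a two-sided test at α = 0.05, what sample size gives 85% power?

For a one-sample z-test, n = ((z_{α/2} + z_β)·σ/δ)².
z_{α/2} = 1.960 (two-sided α = 0.05); z_β = 1.036 (power 85% → β = 0.15).
n = (2.996 × 12.5 / 5.5)² = 46.36
Round up: n = 47.

n = 47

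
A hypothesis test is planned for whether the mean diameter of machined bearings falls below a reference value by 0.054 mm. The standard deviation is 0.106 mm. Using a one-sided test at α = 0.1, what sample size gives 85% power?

21

For a one-sample z-test, n = ((z_α + z_β)·σ/δ)².
z_α = 1.282 (one-sided α = 0.1); z_β = 1.036 (power 85% → β = 0.15).
n = (2.318 × 0.106 / 0.054)² = 20.70
Round up: n = 21.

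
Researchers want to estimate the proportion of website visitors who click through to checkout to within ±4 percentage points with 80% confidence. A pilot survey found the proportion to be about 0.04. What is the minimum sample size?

40

For a proportion with margin E = 0.04 at 80% confidence, z = 1.282.
n = p̂(1−p̂)(z/E)² = 0.04 × 0.96 × (1.282/0.04)² = 39.44
Round up: n = 40.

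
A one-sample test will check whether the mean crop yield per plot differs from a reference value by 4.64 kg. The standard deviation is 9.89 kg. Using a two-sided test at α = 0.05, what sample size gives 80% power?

36

For a one-sample z-test, n = ((z_{α/2} + z_β)·σ/δ)².
z_{α/2} = 1.960 (two-sided α = 0.05); z_β = 0.842 (power 80% → β = 0.2).
n = (2.802 × 9.89 / 4.64)² = 35.67
Round up: n = 36.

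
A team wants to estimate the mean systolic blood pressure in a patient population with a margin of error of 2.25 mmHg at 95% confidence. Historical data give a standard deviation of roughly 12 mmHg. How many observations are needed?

For a mean, the margin of error is E = z·σ/√n, so n = (zσ/E)².
At 95% confidence, z = 1.960.
n = (1.960 × 12 / 2.25)² = 109.27
Round up: n = 110.

110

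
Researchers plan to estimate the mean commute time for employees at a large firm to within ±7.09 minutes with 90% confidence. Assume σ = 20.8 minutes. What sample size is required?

24

For a mean, the margin of error is E = z·σ/√n, so n = (zσ/E)².
At 90% confidence, z = 1.645.
n = (1.645 × 20.8 / 7.09)² = 23.29
Round up: n = 24.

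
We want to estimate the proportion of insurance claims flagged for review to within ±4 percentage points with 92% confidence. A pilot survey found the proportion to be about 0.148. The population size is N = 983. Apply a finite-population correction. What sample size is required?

195

For a proportion with margin E = 0.04 at 92% confidence, z = 1.751.
n = p̂(1−p̂)(z/E)² = 0.148 × 0.852 × (1.751/0.04)² = 241.63 — call this n₀.
Finite-population correction with N = 983: n = n₀ / (1 + (n₀−1)/N) = 241.63 / 1.245 = 194.08
Round up: n = 195.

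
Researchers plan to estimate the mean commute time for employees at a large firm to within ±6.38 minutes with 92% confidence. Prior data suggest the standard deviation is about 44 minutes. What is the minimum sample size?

146

For a mean, the margin of error is E = z·σ/√n, so n = (zσ/E)².
At 92% confidence, z = 1.751.
n = (1.751 × 44 / 6.38)² = 145.83
Round up: n = 146.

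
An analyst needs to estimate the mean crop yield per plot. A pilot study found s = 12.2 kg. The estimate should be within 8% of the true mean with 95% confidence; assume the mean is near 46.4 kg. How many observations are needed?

For a mean, the margin of error is E = z·σ/√n, so n = (zσ/E)².
At 95% confidence, z = 1.960.
E = 8% of 46.4 = 3.712 kg.
n = (1.960 × 12.2 / 3.712)² = 41.50
Round up: n = 42.

42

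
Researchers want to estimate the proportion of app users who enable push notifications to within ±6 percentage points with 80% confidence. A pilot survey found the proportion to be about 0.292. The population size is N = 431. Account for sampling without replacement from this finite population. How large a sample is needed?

n = 78

For a proportion with margin E = 0.06 at 80% confidence, z = 1.282.
n = p̂(1−p̂)(z/E)² = 0.292 × 0.708 × (1.282/0.06)² = 94.38 — call this n₀.
Finite-population correction with N = 431: n = n₀ / (1 + (n₀−1)/N) = 94.38 / 1.217 = 77.55
Round up: n = 78.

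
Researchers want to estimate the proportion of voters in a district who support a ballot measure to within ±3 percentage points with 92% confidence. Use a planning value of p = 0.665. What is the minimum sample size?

759

For a proportion with margin E = 0.03 at 92% confidence, z = 1.751.
n = p̂(1−p̂)(z/E)² = 0.665 × 0.335 × (1.751/0.03)² = 758.92
Round up: n = 759.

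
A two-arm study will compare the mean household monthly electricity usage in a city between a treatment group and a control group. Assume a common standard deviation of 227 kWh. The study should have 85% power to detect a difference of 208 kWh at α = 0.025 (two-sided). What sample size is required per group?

26 per group

For two equal groups, n per group = 2·((z_{α/2} + z_β)·σ/δ)².
z_{α/2} = 2.241; z_β = 1.036 (power 85%).
n = 2 × (3.277 × 227 / 208)² = 2 × 12.79 = 25.58
Round up: n = 26 per group.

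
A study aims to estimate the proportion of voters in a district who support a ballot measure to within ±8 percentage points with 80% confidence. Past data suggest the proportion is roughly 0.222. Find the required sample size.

For a proportion with margin E = 0.08 at 80% confidence, z = 1.282.
n = p̂(1−p̂)(z/E)² = 0.222 × 0.778 × (1.282/0.08)² = 44.35
Round up: n = 45.

45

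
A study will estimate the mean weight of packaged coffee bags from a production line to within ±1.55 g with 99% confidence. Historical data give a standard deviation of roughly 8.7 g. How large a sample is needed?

For a mean, the margin of error is E = z·σ/√n, so n = (zσ/E)².
At 99% confidence, z = 2.576.
n = (2.576 × 8.7 / 1.55)² = 209.06
Round up: n = 210.

210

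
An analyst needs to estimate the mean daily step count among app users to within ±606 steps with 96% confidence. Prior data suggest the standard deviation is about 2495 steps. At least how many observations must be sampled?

For a mean, the margin of error is E = z·σ/√n, so n = (zσ/E)².
At 96% confidence, z = 2.054.
n = (2.054 × 2495 / 606)² = 71.51
Round up: n = 72.

72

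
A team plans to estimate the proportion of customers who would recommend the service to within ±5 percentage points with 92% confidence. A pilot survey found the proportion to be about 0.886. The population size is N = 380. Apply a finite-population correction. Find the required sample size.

94

For a proportion with margin E = 0.05 at 92% confidence, z = 1.751.
n = p̂(1−p̂)(z/E)² = 0.886 × 0.114 × (1.751/0.05)² = 123.87 — call this n₀.
Finite-population correction with N = 380: n = n₀ / (1 + (n₀−1)/N) = 123.87 / 1.323 = 93.63
Round up: n = 94.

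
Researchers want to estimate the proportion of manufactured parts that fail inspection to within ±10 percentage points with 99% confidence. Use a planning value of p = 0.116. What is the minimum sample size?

For a proportion with margin E = 0.1 at 99% confidence, z = 2.576.
n = p̂(1−p̂)(z/E)² = 0.116 × 0.884 × (2.576/0.1)² = 68.05
Round up: n = 69.

n = 69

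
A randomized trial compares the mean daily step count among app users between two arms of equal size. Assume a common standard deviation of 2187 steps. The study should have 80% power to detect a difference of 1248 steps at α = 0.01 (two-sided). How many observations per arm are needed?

For two equal groups, n per group = 2·((z_{α/2} + z_β)·σ/δ)².
z_{α/2} = 2.576; z_β = 0.842 (power 80%).
n = 2 × (3.418 × 2187 / 1248)² = 2 × 35.88 = 71.76
Round up: n = 72 per group.

72 per group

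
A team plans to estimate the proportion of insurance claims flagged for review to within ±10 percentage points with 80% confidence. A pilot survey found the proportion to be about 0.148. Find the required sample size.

For a proportion with margin E = 0.1 at 80% confidence, z = 1.282.
n = p̂(1−p̂)(z/E)² = 0.148 × 0.852 × (1.282/0.1)² = 20.72
Round up: n = 21.

21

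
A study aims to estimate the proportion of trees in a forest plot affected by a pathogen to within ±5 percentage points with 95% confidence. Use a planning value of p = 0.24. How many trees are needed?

n = 281

For a proportion with margin E = 0.05 at 95% confidence, z = 1.960.
n = p̂(1−p̂)(z/E)² = 0.24 × 0.76 × (1.960/0.05)² = 280.28
Round up: n = 281.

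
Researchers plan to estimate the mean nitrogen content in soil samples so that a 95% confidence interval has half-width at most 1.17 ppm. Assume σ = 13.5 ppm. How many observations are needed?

For a mean, the margin of error is E = z·σ/√n, so n = (zσ/E)².
At 95% confidence, z = 1.960.
n = (1.960 × 13.5 / 1.17)² = 511.46
Round up: n = 512.

n = 512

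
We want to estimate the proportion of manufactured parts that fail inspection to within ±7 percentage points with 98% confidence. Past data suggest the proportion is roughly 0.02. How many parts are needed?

For a proportion with margin E = 0.07 at 98% confidence, z = 2.326.
n = p̂(1−p̂)(z/E)² = 0.02 × 0.98 × (2.326/0.07)² = 21.64
Round up: n = 22.

22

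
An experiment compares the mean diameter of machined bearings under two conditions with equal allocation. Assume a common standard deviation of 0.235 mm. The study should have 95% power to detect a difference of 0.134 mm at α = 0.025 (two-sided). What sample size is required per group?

For two equal groups, n per group = 2·((z_{α/2} + z_β)·σ/δ)².
z_{α/2} = 2.241; z_β = 1.645 (power 95%).
n = 2 × (3.886 × 0.235 / 0.134)² = 2 × 46.44 = 92.88
Round up: n = 93 per group.

93 per group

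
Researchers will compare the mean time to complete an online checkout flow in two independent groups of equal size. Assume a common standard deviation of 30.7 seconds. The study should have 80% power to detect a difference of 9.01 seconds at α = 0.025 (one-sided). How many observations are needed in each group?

For two equal groups, n per group = 2·((z_α + z_β)·σ/δ)².
z_α = 1.960; z_β = 0.842 (power 80%).
n = 2 × (2.802 × 30.7 / 9.01)² = 2 × 91.15 = 182.30
Round up: n = 183 per group.

183 per group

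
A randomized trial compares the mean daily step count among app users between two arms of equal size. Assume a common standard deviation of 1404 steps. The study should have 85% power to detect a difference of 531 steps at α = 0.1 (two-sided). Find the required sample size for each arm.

101 per group

For two equal groups, n per group = 2·((z_{α/2} + z_β)·σ/δ)².
z_{α/2} = 1.645; z_β = 1.036 (power 85%).
n = 2 × (2.681 × 1404 / 531)² = 2 × 50.25 = 100.50
Round up: n = 101 per group.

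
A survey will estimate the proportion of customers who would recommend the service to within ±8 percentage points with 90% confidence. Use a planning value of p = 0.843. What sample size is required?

56

For a proportion with margin E = 0.08 at 90% confidence, z = 1.645.
n = p̂(1−p̂)(z/E)² = 0.843 × 0.157 × (1.645/0.08)² = 55.96
Round up: n = 56.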